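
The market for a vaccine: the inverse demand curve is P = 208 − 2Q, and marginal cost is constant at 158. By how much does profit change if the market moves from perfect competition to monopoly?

Profit rises by 312.5

Perfect competition: P = MC = 158, so 208 − 2Q = 158 and Q = 25.
Profit = (158 − 158)·25 = 0.
The monopolist equates marginal revenue to marginal cost: 208 − 4Q = 158, so Q = 12.5. From demand, P = 183.
Profit = (183 − 158)·12.5 = 312.5.
Change in profit: 312.5 − 0 = 312.5.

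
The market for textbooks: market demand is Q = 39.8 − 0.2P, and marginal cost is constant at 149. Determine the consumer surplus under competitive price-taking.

Inverting demand: P = 199 − 5Q.
Perfect competition: P = MC = 149, so 199 − 5Q = 149 and Q = 10.
CS = ½·(199 − 149)·10 = 250.

CS = 250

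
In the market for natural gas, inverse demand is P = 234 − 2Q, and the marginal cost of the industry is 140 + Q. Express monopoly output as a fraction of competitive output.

Q_m/Q_c = 0.6

Monopoly sets MR = MC: 234 − 4Q = 140 + Q ⇒ Q = 18.8, P = 234 − 2·18.8 = 196.4.
Under competition P = MC: 234 − 2Q = 140 + Q ⇒ Q = 94/3, P = 514/3.
Ratio Q_m/Q_c = 18.8/(94/3) = 0.6.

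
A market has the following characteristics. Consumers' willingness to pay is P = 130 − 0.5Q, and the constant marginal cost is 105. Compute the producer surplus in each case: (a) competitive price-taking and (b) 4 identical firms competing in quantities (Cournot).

Competition: PS = 0; Cournot: PS = 200

Competitive firms price at marginal cost: P = 105, giving Q = 50.
PS = (105 − 105)·50 = 0.
In a 4-firm Cournot equilibrium, symmetry and the first-order condition give q = (130 − 105)/(2.5) = 10. So Q = 40 and P = 110.
PS = (110 − 105)·40 = 200.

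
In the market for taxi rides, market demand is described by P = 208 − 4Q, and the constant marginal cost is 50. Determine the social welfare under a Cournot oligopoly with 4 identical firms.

Cournot with 4 identical firms: the symmetric best-response condition is 208 − 20q = 50. Each firm produces q = 7.9, total output Q = 31.6, price P = 81.6.
CS = ½·(208 − 81.6)·31.6 = 1997.12; PS = (81.6 − 50)·31.6 = 998.56; TS = 2995.68.

TS = 2995.68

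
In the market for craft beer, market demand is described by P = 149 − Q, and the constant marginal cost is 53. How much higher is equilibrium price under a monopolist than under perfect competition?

Equilibrium price rises by 48

Competitive firms price at marginal cost: P = 53, giving Q = 96.
Monopoly sets MR = MC: 149 − 2Q = 53 ⇒ Q = 48, P = 149 − 48 = 101.
Change in equilibrium price: 101 − 53 = 48.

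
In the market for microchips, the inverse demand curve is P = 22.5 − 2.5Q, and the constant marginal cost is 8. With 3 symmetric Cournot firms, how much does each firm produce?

q_i = 1.45

Cournot with 3 identical firms: the symmetric best-response condition is 22.5 − 10q = 8. Each firm produces q = 1.45, total output Q = 4.35, price P = 11.625.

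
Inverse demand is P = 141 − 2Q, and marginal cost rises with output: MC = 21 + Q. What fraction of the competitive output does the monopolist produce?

Q_m/Q_c = 0.6

The monopolist equates marginal revenue to marginal cost: 141 − 4Q = 21 + Q, so Q = 24. From demand, P = 93.
Competitive equilibrium sets price equal to marginal cost: 141 − 2Q = 21 + Q, so Q = 40 and P = 61.
Ratio Q_m/Q_c = 24/40 = 0.6.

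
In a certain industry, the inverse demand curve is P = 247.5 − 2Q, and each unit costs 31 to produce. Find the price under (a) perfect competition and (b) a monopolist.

Competitive firms price at marginal cost: P = 31, giving Q = 108.25.
A monopolist chooses Q where MR = MC. MR = 247.5 − 4Q; setting this equal to 31 gives Q = 54.125 and P = 139.25.

Competition: P = 31; Monopoly: P = 139.25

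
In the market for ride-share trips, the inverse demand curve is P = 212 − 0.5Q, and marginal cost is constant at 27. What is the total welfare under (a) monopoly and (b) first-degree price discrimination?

A monopolist chooses Q where MR = MC. MR = 212 − Q; setting this equal to 27 gives Q = 185 and P = 119.5.
CS = ½·(212 − 119.5)·185 = 8556.25; PS = (119.5 − 27)·185 = 17112.5; TS = 25668.75.
Under first-degree price discrimination the firm charges each unit its demand price and produces up to where P = MC, i.e. Q = 370. Consumer surplus is zero; producer surplus equals total surplus.
TS = 34225 (equal to competitive TS).

Monopoly: TS = 25668.75; Perfect PD: TS = 34225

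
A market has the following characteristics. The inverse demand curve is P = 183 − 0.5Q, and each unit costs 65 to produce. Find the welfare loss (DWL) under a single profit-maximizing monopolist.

Competitive firms price at marginal cost: P = 65, giving Q = 236.
The monopolist equates marginal revenue to marginal cost: 183 − Q = 65, so Q = 118. From demand, P = 124.
DWL is the triangle between Q = 118 and Q = 236: ½·(236 − 118)·(124 − 65) = 3481.

DWL = 3481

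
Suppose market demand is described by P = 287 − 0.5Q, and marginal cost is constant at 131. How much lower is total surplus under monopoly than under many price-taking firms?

TS falls by 6084

Perfect competition: P = MC = 131, so 287 − 0.5Q = 131 and Q = 312.
CS = ½·(287 − 131)·312 = 24336; PS = (131 − 131)·312 = 0; TS = 24336.
Monopoly sets MR = MC: 287 − Q = 131 ⇒ Q = 156, P = 287 − 0.5·156 = 209.
CS = ½·(287 − 209)·156 = 6084; PS = (209 − 131)·156 = 12168; TS = 18252.
Change in total surplus: 18252 − 24336 = −6084.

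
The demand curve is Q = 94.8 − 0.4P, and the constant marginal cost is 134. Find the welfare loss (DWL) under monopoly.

DWL = 530.45

Inverting demand: P = 237 − 2.5Q.
Competitive firms price at marginal cost: P = 134, giving Q = 41.2.
The monopolist equates marginal revenue to marginal cost: 237 − 5Q = 134, so Q = 20.6. From demand, P = 185.5.
DWL is the triangle between Q = 20.6 and Q = 41.2: ½·(41.2 − 20.6)·(185.5 − 134) = 530.45.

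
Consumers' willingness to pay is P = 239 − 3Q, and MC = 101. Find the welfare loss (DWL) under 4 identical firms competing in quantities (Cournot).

Perfect competition: P = MC = 101, so 239 − 3Q = 101 and Q = 46.
In a 4-firm Cournot equilibrium, symmetry and the first-order condition give q = (239 − 101)/(15) = 9.2. So Q = 36.8 and P = 128.6.
DWL is the triangle between Q = 36.8 and Q = 46: ½·(46 − 36.8)·(128.6 − 101) = 126.96.

DWL = 126.96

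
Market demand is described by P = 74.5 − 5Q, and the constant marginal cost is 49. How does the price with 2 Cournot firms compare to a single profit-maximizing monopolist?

Cournot: P = 57.5; Monopoly: P = 61.75

With 2 symmetric Cournot firms, each firm's FOC gives 74.5 − 15q = 49, so q = 1.7, Q = 2·1.7 = 3.4, and P = 57.5.
A monopolist chooses Q where MR = MC. MR = 74.5 − 10Q; setting this equal to 49 gives Q = 2.55 and P = 61.75.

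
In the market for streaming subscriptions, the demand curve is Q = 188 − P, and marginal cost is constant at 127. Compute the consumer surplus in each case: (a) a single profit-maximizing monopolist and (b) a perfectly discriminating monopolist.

Inverting demand: P = 188 − Q.
Monopoly sets MR = MC: 188 − 2Q = 127 ⇒ Q = 30.5, P = 188 − 30.5 = 157.5.
CS = ½·(188 − 157.5)·30.5 = 465.125.
Under first-degree price discrimination the firm charges each unit its demand price and produces up to where P = MC, i.e. Q = 61. Consumer surplus is zero; producer surplus equals total surplus.
CS = 0.

Monopoly: CS = 465.125; Perfect PD: CS = 0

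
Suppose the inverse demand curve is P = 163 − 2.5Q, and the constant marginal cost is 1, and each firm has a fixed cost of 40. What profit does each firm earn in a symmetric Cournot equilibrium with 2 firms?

In a 2-firm Cournot equilibrium, symmetry and the first-order condition give q = (163 − 1)/(7.5) = 21.6. So Q = 43.2 and P = 55.
Each firm's profit = (55 − 1)·21.6 − 40 = 1126.4.

π_i = 1126.4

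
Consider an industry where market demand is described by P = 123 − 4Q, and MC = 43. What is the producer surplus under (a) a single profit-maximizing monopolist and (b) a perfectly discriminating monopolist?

Monopoly: PS = 400; Perfect PD: PS = 800

A monopolist chooses Q where MR = MC. MR = 123 − 8Q; setting this equal to 43 gives Q = 10 and P = 83.
PS = (83 − 43)·10 = 400.
With perfect price discrimination, output is the efficient level Q = 20 (where demand meets MC), but every buyer pays their willingness to pay: CS = 0 and PS = total surplus.
PS = ½·(123 − 43)·20 = 800.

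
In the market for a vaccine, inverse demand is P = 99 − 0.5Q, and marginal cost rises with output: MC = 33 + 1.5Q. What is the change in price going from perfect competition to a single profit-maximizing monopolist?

Price rises by 3.3

Under competition P = MC: 99 − 0.5Q = 33 + 1.5Q ⇒ Q = 33, P = 82.5.
A monopolist chooses Q where MR = MC. MR = 99 − Q; setting this equal to 33 + 1.5Q gives Q = 26.4 and P = 85.8.
Change in price: 85.8 − 82.5 = 3.3.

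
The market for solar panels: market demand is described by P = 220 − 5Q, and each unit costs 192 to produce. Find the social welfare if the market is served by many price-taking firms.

Competitive firms price at marginal cost: P = 192, giving Q = 5.6.
CS = ½·(220 − 192)·5.6 = 78.4; PS = (192 − 192)·5.6 = 0; TS = 78.4.

TS = 78.4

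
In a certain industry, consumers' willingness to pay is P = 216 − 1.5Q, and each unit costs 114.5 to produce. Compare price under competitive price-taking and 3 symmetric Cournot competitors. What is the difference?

Competitive firms price at marginal cost: P = 114.5, giving Q = 203/3.
In a 3-firm Cournot equilibrium, symmetry and the first-order condition give q = (216 − 114.5)/(6) = 203/12. So Q = 50.75 and P = 139.875.
Change in price: 139.875 − 114.5 = 25.375.

Price rises by 25.375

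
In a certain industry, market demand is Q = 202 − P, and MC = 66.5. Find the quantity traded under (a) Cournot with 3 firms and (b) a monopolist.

Cournot: Q = 101.625; Monopoly: Q = 67.75

Inverting demand: P = 202 − Q.
Cournot with 3 identical firms: the symmetric best-response condition is 202 − 4q = 66.5. Each firm produces q = 33.875, total output Q = 101.625, price P = 100.375.
A monopolist chooses Q where MR = MC. MR = 202 − 2Q; setting this equal to 66.5 gives Q = 67.75 and P = 134.25.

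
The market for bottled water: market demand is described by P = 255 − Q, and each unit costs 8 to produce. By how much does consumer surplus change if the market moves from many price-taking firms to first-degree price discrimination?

Perfect competition: P = MC = 8, so 255 − Q = 8 and Q = 247.
CS = ½·(255 − 8)·247 = 30504.5.
A perfectly discriminating monopolist sells every unit with P(Q) ≥ MC(Q), so output equals the competitive quantity Q = 247. Each buyer pays their reservation price, so CS = 0 and the firm captures all surplus.
CS = 0.
Change in consumer surplus: 0 − 30504.5 = −30504.5.

CS falls by 30504.5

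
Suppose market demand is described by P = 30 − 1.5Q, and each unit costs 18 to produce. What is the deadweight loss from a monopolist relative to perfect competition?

Perfect competition: P = MC = 18, so 30 − 1.5Q = 18 and Q = 8.
Monopoly sets MR = MC: 30 − 3Q = 18 ⇒ Q = 4, P = 30 − 1.5·4 = 24.
DWL is the triangle between Q = 4 and Q = 8: ½·(8 − 4)·(24 − 18) = 12.

DWL = 12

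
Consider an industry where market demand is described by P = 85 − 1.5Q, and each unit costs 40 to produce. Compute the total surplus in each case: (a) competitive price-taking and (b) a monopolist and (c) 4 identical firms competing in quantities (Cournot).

Competition: TS = 675; Monopoly: TS = 506.25; Cournot: TS = 648

Under competition P = MC = 40, so Q = (85 − 40)/1.5 = 30.
CS = ½·(85 − 40)·30 = 675; PS = (40 − 40)·30 = 0; TS = 675.
Monopoly sets MR = MC: 85 − 3Q = 40 ⇒ Q = 15, P = 85 − 1.5·15 = 62.5.
CS = ½·(85 − 62.5)·15 = 168.75; PS = (62.5 − 40)·15 = 337.5; TS = 506.25.
With 4 symmetric Cournot firms, each firm's FOC gives 85 − 7.5q = 40, so q = 6, Q = 4·6 = 24, and P = 49.
CS = ½·(85 − 49)·24 = 432; PS = (49 − 40)·24 = 216; TS = 648.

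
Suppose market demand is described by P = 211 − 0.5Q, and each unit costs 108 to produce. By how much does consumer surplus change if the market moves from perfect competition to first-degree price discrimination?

Under competition P = MC = 108, so Q = (211 − 108)/0.5 = 206.
CS = ½·(211 − 108)·206 = 10609.
With perfect price discrimination, output is the efficient level Q = 206 (where demand meets MC), but every buyer pays their willingness to pay: CS = 0 and PS = total surplus.
CS = 0.
Change in consumer surplus: 0 − 10609 = −10609.

Consumer surplus falls by 10609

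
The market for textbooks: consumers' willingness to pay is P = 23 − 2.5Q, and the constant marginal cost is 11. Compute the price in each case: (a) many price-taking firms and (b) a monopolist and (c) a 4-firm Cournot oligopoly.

Perfect competition: P = MC = 11, so 23 − 2.5Q = 11 and Q = 4.8.
Monopoly sets MR = MC: 23 − 5Q = 11 ⇒ Q = 2.4, P = 23 − 2.5·2.4 = 17.
With 4 symmetric Cournot firms, each firm's FOC gives 23 − 12.5q = 11, so q = 0.96, Q = 4·0.96 = 3.84, and P = 13.4.

Competition: P = 11; Monopoly: P = 17; Cournot: P = 13.4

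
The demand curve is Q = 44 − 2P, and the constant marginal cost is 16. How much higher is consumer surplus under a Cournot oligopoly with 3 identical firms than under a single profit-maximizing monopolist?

Inverting demand: P = 22 − 0.5Q.
Monopoly sets MR = MC: 22 − Q = 16 ⇒ Q = 6, P = 22 − 0.5·6 = 19.
CS = ½·(22 − 19)·6 = 9.
With 3 symmetric Cournot firms, each firm's FOC gives 22 − 2q = 16, so q = 3, Q = 3·3 = 9, and P = 17.5.
CS = ½·(22 − 17.5)·9 = 20.25.
Change in consumer surplus: 20.25 − 9 = 11.25.

Consumer surplus rises by 11.25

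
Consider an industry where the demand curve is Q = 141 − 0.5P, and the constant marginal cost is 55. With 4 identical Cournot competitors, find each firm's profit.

π_i = 1030.58

Inverting demand: P = 282 − 2Q.
In a 4-firm Cournot equilibrium, symmetry and the first-order condition give q = (282 − 55)/(10) = 22.7. So Q = 90.8 and P = 100.4.
Each firm's profit = (100.4 − 55)·22.7 = 1030.58.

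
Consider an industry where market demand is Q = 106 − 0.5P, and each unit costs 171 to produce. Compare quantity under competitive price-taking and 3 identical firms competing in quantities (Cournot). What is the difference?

Q falls by 5.125

Inverting demand: P = 212 − 2Q.
Competitive firms price at marginal cost: P = 171, giving Q = 20.5.
With 3 symmetric Cournot firms, each firm's FOC gives 212 − 8q = 171, so q = 5.125, Q = 3·5.125 = 15.375, and P = 181.25.
Change in quantity: 15.375 − 20.5 = −5.125.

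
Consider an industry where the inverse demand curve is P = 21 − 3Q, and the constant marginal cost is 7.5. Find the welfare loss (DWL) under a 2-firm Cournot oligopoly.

DWL = 3.375

Competitive firms price at marginal cost: P = 7.5, giving Q = 4.5.
Cournot with 2 identical firms: the symmetric best-response condition is 21 − 9q = 7.5. Each firm produces q = 1.5, total output Q = 3, price P = 12.
DWL is the triangle between Q = 3 and Q = 4.5: ½·(4.5 − 3)·(12 − 7.5) = 3.375.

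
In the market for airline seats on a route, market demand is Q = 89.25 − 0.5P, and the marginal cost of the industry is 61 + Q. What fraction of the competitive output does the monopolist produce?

Inverting demand: P = 178.5 − 2Q.
Monopoly sets MR = MC: 178.5 − 4Q = 61 + Q ⇒ Q = 23.5, P = 178.5 − 2·23.5 = 131.5.
Under competition P = MC: 178.5 − 2Q = 61 + Q ⇒ Q = 235/6, P = 601/6.
Ratio Q_m/Q_c = 23.5/(235/6) = 0.6.

Q_m/Q_c = 0.6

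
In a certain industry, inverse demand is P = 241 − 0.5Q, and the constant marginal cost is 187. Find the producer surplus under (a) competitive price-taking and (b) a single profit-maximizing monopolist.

Perfect competition: P = MC = 187, so 241 − 0.5Q = 187 and Q = 108.
PS = (187 − 187)·108 = 0.
The monopolist equates marginal revenue to marginal cost: 241 − Q = 187, so Q = 54. From demand, P = 214.
PS = (214 − 187)·54 = 1458.

Competition: PS = 0; Monopoly: PS = 1458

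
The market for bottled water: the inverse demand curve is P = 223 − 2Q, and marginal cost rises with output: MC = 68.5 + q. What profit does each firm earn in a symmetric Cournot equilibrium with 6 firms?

π_i = 265.225

With 6 symmetric Cournot firms, each firm's FOC gives 223 − 14q = 68.5 + q, so q = 10.3, Q = 6·10.3 = 61.8, and P = 99.4.
Each firm's profit = 99.4·10.3 − (68.5·10.3 + ½·1·10.3²) = 265.225.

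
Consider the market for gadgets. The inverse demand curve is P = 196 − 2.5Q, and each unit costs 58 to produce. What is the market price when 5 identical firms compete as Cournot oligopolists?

In a 5-firm Cournot equilibrium, symmetry and the first-order condition give q = (196 − 58)/(15) = 9.2. So Q = 46 and P = 81.

P = 81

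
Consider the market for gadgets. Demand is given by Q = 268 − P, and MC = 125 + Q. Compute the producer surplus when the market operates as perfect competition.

PS = 2556.125

Inverting demand: P = 268 − Q.
Competitive equilibrium sets price equal to marginal cost: 268 − Q = 125 + Q, so Q = 71.5 and P = 196.5.
PS = P·Q − VC(Q) = 196.5·71.5 − (125·71.5 + ½·1·71.5²) = 2556.125.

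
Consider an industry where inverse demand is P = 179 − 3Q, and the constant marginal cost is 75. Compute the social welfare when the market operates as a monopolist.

TS = 1352

The monopolist equates marginal revenue to marginal cost: 179 − 6Q = 75, so Q = 52/3. From demand, P = 127.
CS = ½·(179 − 127)·52/3 = 1352/3; PS = (127 − 75)·52/3 = 2704/3; TS = 1352.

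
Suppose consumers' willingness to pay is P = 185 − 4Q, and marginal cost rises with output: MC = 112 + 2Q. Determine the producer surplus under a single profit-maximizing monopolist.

PS = 266.45

A monopolist chooses Q where MR = MC. MR = 185 − 8Q; setting this equal to 112 + 2Q gives Q = 7.3 and P = 155.8.
PS = P·Q − VC(Q) = 155.8·7.3 − (112·7.3 + ½·2·7.3²) = 266.45.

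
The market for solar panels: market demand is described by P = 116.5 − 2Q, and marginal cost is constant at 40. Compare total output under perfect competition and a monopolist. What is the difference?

Perfect competition: P = MC = 40, so 116.5 − 2Q = 40 and Q = 38.25.
The monopolist equates marginal revenue to marginal cost: 116.5 − 4Q = 40, so Q = 19.125. From demand, P = 78.25.
Change in total output: 19.125 − 38.25 = −19.125.

Total output falls by 19.125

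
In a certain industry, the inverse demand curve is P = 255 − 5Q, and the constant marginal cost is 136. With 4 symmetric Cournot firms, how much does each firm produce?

In a 4-firm Cournot equilibrium, symmetry and the first-order condition give q = (255 − 136)/(25) = 4.76. So Q = 19.04 and P = 159.8.

q_i = 4.76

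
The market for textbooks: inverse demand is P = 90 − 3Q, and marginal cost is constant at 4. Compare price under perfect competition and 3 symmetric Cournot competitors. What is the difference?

Perfect competition: P = MC = 4, so 90 − 3Q = 4 and Q = 86/3.
With 3 symmetric Cournot firms, each firm's FOC gives 90 − 12q = 4, so q = 43/6, Q = 3·43/6 = 21.5, and P = 25.5.
Change in price: 25.5 − 4 = 21.5.

Price rises by 21.5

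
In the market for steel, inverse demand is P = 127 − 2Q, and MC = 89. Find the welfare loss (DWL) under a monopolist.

Competitive firms price at marginal cost: P = 89, giving Q = 19.
A monopolist chooses Q where MR = MC. MR = 127 − 4Q; setting this equal to 89 gives Q = 9.5 and P = 108.
DWL is the triangle between Q = 9.5 and Q = 19: ½·(19 − 9.5)·(108 − 89) = 90.25.

DWL = 90.25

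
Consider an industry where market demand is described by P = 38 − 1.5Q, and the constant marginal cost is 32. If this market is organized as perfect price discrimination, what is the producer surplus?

With perfect price discrimination, output is the efficient level Q = 4 (where demand meets MC), but every buyer pays their willingness to pay: CS = 0 and PS = total surplus.
PS = ½·(38 − 32)·4 = 12.

PS = 12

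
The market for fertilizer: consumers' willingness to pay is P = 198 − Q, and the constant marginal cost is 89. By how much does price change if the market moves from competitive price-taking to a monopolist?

Perfect competition: P = MC = 89, so 198 − Q = 89 and Q = 109.
A monopolist chooses Q where MR = MC. MR = 198 − 2Q; setting this equal to 89 gives Q = 54.5 and P = 143.5.
Change in price: 143.5 − 89 = 54.5.

Price rises by 54.5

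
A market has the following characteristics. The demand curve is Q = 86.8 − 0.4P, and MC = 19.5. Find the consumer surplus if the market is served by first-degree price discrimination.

Inverting demand: P = 217 − 2.5Q.
Under first-degree price discrimination the firm charges each unit its demand price and produces up to where P = MC, i.e. Q = 79. Consumer surplus is zero; producer surplus equals total surplus.
CS = 0.

CS = 0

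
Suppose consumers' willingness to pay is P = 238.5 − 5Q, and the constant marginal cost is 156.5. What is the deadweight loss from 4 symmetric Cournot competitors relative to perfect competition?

Under competition P = MC = 156.5, so Q = (238.5 − 156.5)/5 = 16.4.
With 4 symmetric Cournot firms, each firm's FOC gives 238.5 − 25q = 156.5, so q = 3.28, Q = 4·3.28 = 13.12, and P = 172.9.
DWL is the triangle between Q = 13.12 and Q = 16.4: ½·(16.4 − 13.12)·(172.9 − 156.5) = 26.896.

DWL = 26.896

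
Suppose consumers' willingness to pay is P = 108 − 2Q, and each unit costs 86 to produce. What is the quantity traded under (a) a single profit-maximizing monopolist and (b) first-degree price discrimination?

Monopoly: Q = 5.5; Perfect PD: Q = 11

A monopolist chooses Q where MR = MC. MR = 108 − 4Q; setting this equal to 86 gives Q = 5.5 and P = 97.
Under first-degree price discrimination the firm charges each unit its demand price and produces up to where P = MC, i.e. Q = 11. Consumer surplus is zero; producer surplus equals total surplus.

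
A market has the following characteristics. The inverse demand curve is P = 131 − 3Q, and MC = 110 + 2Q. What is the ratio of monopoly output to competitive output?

Q_m/Q_c = 0.625

The monopolist equates marginal revenue to marginal cost: 131 − 6Q = 110 + 2Q, so Q = 2.625. From demand, P = 123.125.
Competitive equilibrium sets price equal to marginal cost: 131 − 3Q = 110 + 2Q, so Q = 4.2 and P = 118.4.
Ratio Q_m/Q_c = 2.625/4.2 = 0.625.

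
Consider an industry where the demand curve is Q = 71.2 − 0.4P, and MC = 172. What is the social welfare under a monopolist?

TS = 5.4

Inverting demand: P = 178 − 2.5Q.
A monopolist chooses Q where MR = MC. MR = 178 − 5Q; setting this equal to 172 gives Q = 1.2 and P = 175.
CS = ½·(178 − 175)·1.2 = 1.8; PS = (175 − 172)·1.2 = 3.6; TS = 5.4.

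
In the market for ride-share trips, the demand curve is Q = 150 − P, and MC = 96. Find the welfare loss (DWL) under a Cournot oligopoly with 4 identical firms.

DWL = 58.32

Inverting demand: P = 150 − Q.
Competitive firms price at marginal cost: P = 96, giving Q = 54.
With 4 symmetric Cournot firms, each firm's FOC gives 150 − 5q = 96, so q = 10.8, Q = 4·10.8 = 43.2, and P = 106.8.
DWL is the triangle between Q = 43.2 and Q = 54: ½·(54 − 43.2)·(106.8 − 96) = 58.32.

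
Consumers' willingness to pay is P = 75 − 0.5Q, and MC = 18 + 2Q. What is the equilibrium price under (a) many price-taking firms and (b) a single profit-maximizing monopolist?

Competitive equilibrium sets price equal to marginal cost: 75 − 0.5Q = 18 + 2Q, so Q = 22.8 and P = 63.6.
A monopolist chooses Q where MR = MC. MR = 75 − Q; setting this equal to 18 + 2Q gives Q = 19 and P = 65.5.

Competition: P = 63.6; Monopoly: P = 65.5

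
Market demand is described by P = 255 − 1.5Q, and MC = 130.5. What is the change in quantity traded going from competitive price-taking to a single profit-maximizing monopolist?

Perfect competition: P = MC = 130.5, so 255 − 1.5Q = 130.5 and Q = 83.
Monopoly sets MR = MC: 255 − 3Q = 130.5 ⇒ Q = 41.5, P = 255 − 1.5·41.5 = 192.75.
Change in quantity traded: 41.5 − 83 = −41.5.

Q falls by 41.5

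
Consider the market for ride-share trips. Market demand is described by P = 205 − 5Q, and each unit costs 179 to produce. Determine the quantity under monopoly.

Q = 2.6

A monopolist chooses Q where MR = MC. MR = 205 − 10Q; setting this equal to 179 gives Q = 2.6 and P = 192.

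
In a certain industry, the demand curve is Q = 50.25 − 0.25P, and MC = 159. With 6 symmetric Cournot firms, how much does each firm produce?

Inverting demand: P = 201 − 4Q.
In a 6-firm Cournot equilibrium, symmetry and the first-order condition give q = (201 − 159)/(28) = 1.5. So Q = 9 and P = 165.

q_i = 1.5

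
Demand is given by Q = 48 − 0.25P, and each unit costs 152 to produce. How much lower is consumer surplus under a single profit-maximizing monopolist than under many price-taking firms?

CS falls by 150

Inverting demand: P = 192 − 4Q.
Under competition P = MC = 152, so Q = (192 − 152)/4 = 10.
CS = ½·(192 − 152)·10 = 200.
The monopolist equates marginal revenue to marginal cost: 192 − 8Q = 152, so Q = 5. From demand, P = 172.
CS = ½·(192 − 172)·5 = 50.
Change in consumer surplus: 50 − 200 = −150.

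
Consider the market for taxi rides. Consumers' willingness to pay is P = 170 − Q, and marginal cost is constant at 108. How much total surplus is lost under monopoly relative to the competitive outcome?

Perfect competition: P = MC = 108, so 170 − Q = 108 and Q = 62.
A monopolist chooses Q where MR = MC. MR = 170 − 2Q; setting this equal to 108 gives Q = 31 and P = 139.
DWL is the triangle between Q = 31 and Q = 62: ½·(62 − 31)·(139 − 108) = 480.5.

DWL = 480.5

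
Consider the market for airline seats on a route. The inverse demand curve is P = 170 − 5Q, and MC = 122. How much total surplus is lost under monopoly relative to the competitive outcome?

DWL = 57.6

Competitive firms price at marginal cost: P = 122, giving Q = 9.6.
A monopolist chooses Q where MR = MC. MR = 170 − 10Q; setting this equal to 122 gives Q = 4.8 and P = 146.
DWL is the triangle between Q = 4.8 and Q = 9.6: ½·(9.6 − 4.8)·(146 − 122) = 57.6.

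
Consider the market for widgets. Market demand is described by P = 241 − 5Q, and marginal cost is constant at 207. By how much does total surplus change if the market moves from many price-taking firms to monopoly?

TS falls by 28.9

Competitive firms price at marginal cost: P = 207, giving Q = 6.8.
CS = ½·(241 − 207)·6.8 = 115.6; PS = (207 − 207)·6.8 = 0; TS = 115.6.
Monopoly sets MR = MC: 241 − 10Q = 207 ⇒ Q = 3.4, P = 241 − 5·3.4 = 224.
CS = ½·(241 − 224)·3.4 = 28.9; PS = (224 − 207)·3.4 = 57.8; TS = 86.7.
Change in total surplus: 86.7 − 115.6 = −28.9.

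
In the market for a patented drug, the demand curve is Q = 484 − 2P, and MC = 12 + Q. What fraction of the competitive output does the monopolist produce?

Q_m/Q_c = 0.75

Inverting demand: P = 242 − 0.5Q.
The monopolist equates marginal revenue to marginal cost: 242 − Q = 12 + Q, so Q = 115. From demand, P = 184.5.
Under competition P = MC: 242 − 0.5Q = 12 + Q ⇒ Q = 460/3, P = 496/3.
Ratio Q_m/Q_c = 115/(460/3) = 0.75.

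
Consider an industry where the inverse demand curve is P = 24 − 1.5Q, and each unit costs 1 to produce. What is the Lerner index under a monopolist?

Monopoly sets MR = MC: 24 − 3Q = 1 ⇒ Q = 23/3, P = 24 − 1.5·23/3 = 12.5.
Lerner index = (P − MC)/P = (12.5 − 1)/12.5 = 0.92.

Lerner index = 0.92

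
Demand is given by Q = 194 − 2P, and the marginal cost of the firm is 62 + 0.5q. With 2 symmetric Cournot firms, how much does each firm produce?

q_i = 17.5

Inverting demand: P = 97 − 0.5Q.
In a 2-firm Cournot equilibrium, symmetry and the first-order condition give q = (97 − 62)/(2) = 17.5. So Q = 35 and P = 79.5.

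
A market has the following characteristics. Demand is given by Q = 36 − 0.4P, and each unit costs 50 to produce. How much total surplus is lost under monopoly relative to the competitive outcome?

DWL = 80

Inverting demand: P = 90 − 2.5Q.
Under competition P = MC = 50, so Q = (90 − 50)/2.5 = 16.
A monopolist chooses Q where MR = MC. MR = 90 − 5Q; setting this equal to 50 gives Q = 8 and P = 70.
DWL is the triangle between Q = 8 and Q = 16: ½·(16 − 8)·(70 − 50) = 80.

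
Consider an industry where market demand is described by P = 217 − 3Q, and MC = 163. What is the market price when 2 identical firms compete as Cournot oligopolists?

P = 181

Cournot with 2 identical firms: the symmetric best-response condition is 217 − 9q = 163. Each firm produces q = 6, total output Q = 12, price P = 181.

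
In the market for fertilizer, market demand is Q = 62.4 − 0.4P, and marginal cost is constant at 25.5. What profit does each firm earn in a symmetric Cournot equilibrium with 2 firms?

Inverting demand: P = 156 − 2.5Q.
Cournot with 2 identical firms: the symmetric best-response condition is 156 − 7.5q = 25.5. Each firm produces q = 17.4, total output Q = 34.8, price P = 69.
Each firm's profit = (69 − 25.5)·17.4 = 756.9.

π_i = 756.9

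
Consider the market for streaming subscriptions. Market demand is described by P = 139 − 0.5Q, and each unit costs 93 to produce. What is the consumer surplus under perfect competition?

CS = 2116

Under competition P = MC = 93, so Q = (139 − 93)/0.5 = 92.
CS = ½·(139 − 93)·92 = 2116.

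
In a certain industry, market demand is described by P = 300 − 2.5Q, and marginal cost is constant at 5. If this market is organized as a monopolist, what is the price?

P = 152.5

Monopoly sets MR = MC: 300 − 5Q = 5 ⇒ Q = 59, P = 300 − 2.5·59 = 152.5.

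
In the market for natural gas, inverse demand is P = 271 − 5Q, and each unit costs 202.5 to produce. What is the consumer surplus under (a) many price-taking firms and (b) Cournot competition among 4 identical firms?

Competition: CS = 469.225; Cournot: CS = 300.304

Competitive firms price at marginal cost: P = 202.5, giving Q = 13.7.
CS = ½·(271 − 202.5)·13.7 = 469.225.
In a 4-firm Cournot equilibrium, symmetry and the first-order condition give q = (271 − 202.5)/(25) = 2.74. So Q = 10.96 and P = 216.2.
CS = ½·(271 − 216.2)·10.96 = 300.304.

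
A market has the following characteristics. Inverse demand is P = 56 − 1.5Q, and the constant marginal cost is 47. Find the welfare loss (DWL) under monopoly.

DWL = 6.75

Under competition P = MC = 47, so Q = (56 − 47)/1.5 = 6.
Monopoly sets MR = MC: 56 − 3Q = 47 ⇒ Q = 3, P = 56 − 1.5·3 = 51.5.
DWL is the triangle between Q = 3 and Q = 6: ½·(6 − 3)·(51.5 − 47) = 6.75.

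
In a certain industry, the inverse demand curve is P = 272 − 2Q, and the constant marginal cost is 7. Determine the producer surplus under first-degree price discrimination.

A perfectly discriminating monopolist sells every unit with P(Q) ≥ MC(Q), so output equals the competitive quantity Q = 132.5. Each buyer pays their reservation price, so CS = 0 and the firm captures all surplus.
PS = ½·(272 − 7)·132.5 = 17556.25.

PS = 17556.25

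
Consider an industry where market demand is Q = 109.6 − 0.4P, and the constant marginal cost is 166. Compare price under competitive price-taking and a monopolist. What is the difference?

P rises by 54

Inverting demand: P = 274 − 2.5Q.
Competitive firms price at marginal cost: P = 166, giving Q = 43.2.
Monopoly sets MR = MC: 274 − 5Q = 166 ⇒ Q = 21.6, P = 274 − 2.5·21.6 = 220.
Change in price: 220 − 166 = 54.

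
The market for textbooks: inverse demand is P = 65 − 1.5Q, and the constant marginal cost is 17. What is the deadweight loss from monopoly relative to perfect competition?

DWL = 192

Perfect competition: P = MC = 17, so 65 − 1.5Q = 17 and Q = 32.
A monopolist chooses Q where MR = MC. MR = 65 − 3Q; setting this equal to 17 gives Q = 16 and P = 41.
DWL is the triangle between Q = 16 and Q = 32: ½·(32 − 16)·(41 − 17) = 192.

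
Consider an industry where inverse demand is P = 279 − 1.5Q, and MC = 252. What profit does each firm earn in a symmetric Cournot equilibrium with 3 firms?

π_i = 30.375

Cournot with 3 identical firms: the symmetric best-response condition is 279 − 6q = 252. Each firm produces q = 4.5, total output Q = 13.5, price P = 258.75.
Each firm's profit = (258.75 − 252)·4.5 = 30.375.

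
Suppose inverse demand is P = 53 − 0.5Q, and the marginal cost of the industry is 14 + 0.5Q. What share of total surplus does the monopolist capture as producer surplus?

Monopoly sets MR = MC: 53 − Q = 14 + 0.5Q ⇒ Q = 26, P = 53 − 0.5·26 = 40.
CS = ½·(53 − 40)·26 = 169.
PS = P·Q − VC(Q) = 40·26 − (14·26 + ½·0.5·26²) = 507.
Share captured = PS/TS = 507/676 = 0.75.

PS/TS = 0.75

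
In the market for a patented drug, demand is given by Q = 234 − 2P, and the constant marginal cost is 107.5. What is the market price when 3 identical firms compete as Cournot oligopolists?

Inverting demand: P = 117 − 0.5Q.
Cournot with 3 identical firms: the symmetric best-response condition is 117 − 2q = 107.5. Each firm produces q = 4.75, total output Q = 14.25, price P = 109.875.

P = 109.875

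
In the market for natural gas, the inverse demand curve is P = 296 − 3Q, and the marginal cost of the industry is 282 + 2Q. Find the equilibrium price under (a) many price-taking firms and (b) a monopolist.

Competition: P = 287.6; Monopoly: P = 290.75

Under competition P = MC: 296 − 3Q = 282 + 2Q ⇒ Q = 2.8, P = 287.6.
The monopolist equates marginal revenue to marginal cost: 296 − 6Q = 282 + 2Q, so Q = 1.75. From demand, P = 290.75.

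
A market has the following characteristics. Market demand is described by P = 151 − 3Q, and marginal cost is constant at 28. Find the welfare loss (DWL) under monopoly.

DWL = 630.375

Under competition P = MC = 28, so Q = (151 − 28)/3 = 41.
A monopolist chooses Q where MR = MC. MR = 151 − 6Q; setting this equal to 28 gives Q = 20.5 and P = 89.5.
DWL is the triangle between Q = 20.5 and Q = 41: ½·(41 − 20.5)·(89.5 − 28) = 630.375.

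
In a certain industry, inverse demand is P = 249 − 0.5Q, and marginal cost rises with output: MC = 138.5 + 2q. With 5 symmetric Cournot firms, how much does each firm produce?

q_i = 22.1

Cournot with 5 identical firms: the symmetric best-response condition is 249 − 3q = 138.5 + 2q. Each firm produces q = 22.1, total output Q = 110.5, price P = 193.75.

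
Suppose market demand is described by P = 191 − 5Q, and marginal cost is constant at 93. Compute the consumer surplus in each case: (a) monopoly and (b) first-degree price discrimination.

Monopoly: CS = 240.1; Perfect PD: CS = 0

Monopoly sets MR = MC: 191 − 10Q = 93 ⇒ Q = 9.8, P = 191 − 5·9.8 = 142.
CS = ½·(191 − 142)·9.8 = 240.1.
With perfect price discrimination, output is the efficient level Q = 19.6 (where demand meets MC), but every buyer pays their willingness to pay: CS = 0 and PS = total surplus.
CS = 0.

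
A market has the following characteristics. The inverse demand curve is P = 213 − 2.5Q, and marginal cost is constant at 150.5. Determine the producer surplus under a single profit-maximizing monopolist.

PS = 390.625

The monopolist equates marginal revenue to marginal cost: 213 − 5Q = 150.5, so Q = 12.5. From demand, P = 181.75.
PS = (181.75 − 150.5)·12.5 = 390.625.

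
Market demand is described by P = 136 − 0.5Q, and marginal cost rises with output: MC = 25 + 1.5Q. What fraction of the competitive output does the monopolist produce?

Q_m/Q_c = 0.8

A monopolist chooses Q where MR = MC. MR = 136 − Q; setting this equal to 25 + 1.5Q gives Q = 44.4 and P = 113.8.
Competitive equilibrium sets price equal to marginal cost: 136 − 0.5Q = 25 + 1.5Q, so Q = 55.5 and P = 108.25.
Ratio Q_m/Q_c = 44.4/55.5 = 0.8.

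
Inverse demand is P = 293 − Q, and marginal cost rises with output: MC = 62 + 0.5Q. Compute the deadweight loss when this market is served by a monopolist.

Under competition P = MC: 293 − Q = 62 + 0.5Q ⇒ Q = 154, P = 139.
Monopoly sets MR = MC: 293 − 2Q = 62 + 0.5Q ⇒ Q = 92.4, P = 293 − 92.4 = 200.6.
CS = ½·(293 − 139)·154 = 11858; PS = (139·154 − 62·154 − ½·0.5·154²) = 5929; TS = 17787.
CS = ½·(293 − 200.6)·92.4 = 4268.88; PS = (200.6·92.4 − 62·92.4 − ½·0.5·92.4²) = 10672.2; TS = 14941.08.
DWL = 17787 − 14941.08 = 2845.92.

DWL = 2845.92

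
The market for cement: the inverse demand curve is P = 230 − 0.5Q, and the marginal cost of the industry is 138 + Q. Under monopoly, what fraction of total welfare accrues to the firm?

PS/TS = 0.8

The monopolist equates marginal revenue to marginal cost: 230 − Q = 138 + Q, so Q = 46. From demand, P = 207.
CS = ½·(230 − 207)·46 = 529.
PS = P·Q − VC(Q) = 207·46 − (138·46 + ½·1·46²) = 2116.
Share captured = PS/TS = 2116/2645 = 0.8.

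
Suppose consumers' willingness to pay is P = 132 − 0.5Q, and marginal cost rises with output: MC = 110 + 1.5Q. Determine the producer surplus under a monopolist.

A monopolist chooses Q where MR = MC. MR = 132 − Q; setting this equal to 110 + 1.5Q gives Q = 8.8 and P = 127.6.
PS = P·Q − VC(Q) = 127.6·8.8 − (110·8.8 + ½·1.5·8.8²) = 96.8.

PS = 96.8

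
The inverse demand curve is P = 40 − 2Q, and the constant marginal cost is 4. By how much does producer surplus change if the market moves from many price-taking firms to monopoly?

Perfect competition: P = MC = 4, so 40 − 2Q = 4 and Q = 18.
PS = (4 − 4)·18 = 0.
The monopolist equates marginal revenue to marginal cost: 40 − 4Q = 4, so Q = 9. From demand, P = 22.
PS = (22 − 4)·9 = 162.
Change in producer surplus: 162 − 0 = 162.

Producer surplus rises by 162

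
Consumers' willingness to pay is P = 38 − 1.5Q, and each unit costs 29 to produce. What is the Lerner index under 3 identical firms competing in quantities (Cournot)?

In a 3-firm Cournot equilibrium, symmetry and the first-order condition give q = (38 − 29)/(6) = 1.5. So Q = 4.5 and P = 31.25.
Lerner index = (P − MC)/P = (31.25 − 29)/31.25 = 0.072.

Lerner index = 0.072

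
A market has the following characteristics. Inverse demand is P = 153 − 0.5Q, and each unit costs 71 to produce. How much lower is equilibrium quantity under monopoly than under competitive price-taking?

Q falls by 82

Perfect competition: P = MC = 71, so 153 − 0.5Q = 71 and Q = 164.
A monopolist chooses Q where MR = MC. MR = 153 − Q; setting this equal to 71 gives Q = 82 and P = 112.
Change in equilibrium quantity: 82 − 164 = −82.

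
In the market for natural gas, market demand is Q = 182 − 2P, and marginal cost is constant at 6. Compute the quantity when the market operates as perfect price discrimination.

Inverting demand: P = 91 − 0.5Q.
Under first-degree price discrimination the firm charges each unit its demand price and produces up to where P = MC, i.e. Q = 170. Consumer surplus is zero; producer surplus equals total surplus.

Q = 170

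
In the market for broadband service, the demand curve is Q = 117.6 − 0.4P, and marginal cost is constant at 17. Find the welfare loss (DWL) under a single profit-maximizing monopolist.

Inverting demand: P = 294 − 2.5Q.
Competitive firms price at marginal cost: P = 17, giving Q = 110.8.
The monopolist equates marginal revenue to marginal cost: 294 − 5Q = 17, so Q = 55.4. From demand, P = 155.5.
DWL is the triangle between Q = 55.4 and Q = 110.8: ½·(110.8 − 55.4)·(155.5 − 17) = 3836.45.

DWL = 3836.45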